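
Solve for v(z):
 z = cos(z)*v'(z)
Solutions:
 v(z) = C1 + Integral(z/cos(z), z)


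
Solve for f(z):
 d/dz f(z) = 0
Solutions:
 f(z) = C1


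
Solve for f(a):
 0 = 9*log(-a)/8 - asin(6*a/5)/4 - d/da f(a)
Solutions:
 f(a) = C1 + 9*a*log(-a)/8 - a*asin(6*a/5)/4 - 9*a/8 - sqrt(25 - 36*a^2)/24


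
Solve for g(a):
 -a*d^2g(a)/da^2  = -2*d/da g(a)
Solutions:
 g(a) = C1 + C2*a^3


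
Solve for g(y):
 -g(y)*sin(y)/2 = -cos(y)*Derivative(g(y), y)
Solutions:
 g(y) = C1/sqrt(cos(y))


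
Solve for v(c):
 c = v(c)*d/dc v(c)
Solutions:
 v(c) = -sqrt(C1 + c^2)
 v(c) = sqrt(C1 + c^2)


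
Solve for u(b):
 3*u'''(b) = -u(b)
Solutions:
 u(b) = C3*exp(-3^(2/3)*b/3) + (C1*sin(3^(1/6)*b/2) + C2*cos(3^(1/6)*b/2))*exp(3^(2/3)*b/6)


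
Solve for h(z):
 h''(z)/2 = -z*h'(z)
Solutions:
 h(z) = C1 + C2*erf(z)


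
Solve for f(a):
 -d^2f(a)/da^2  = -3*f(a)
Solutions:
 f(a) = C1*exp(-sqrt(3)*a) + C2*exp(sqrt(3)*a)


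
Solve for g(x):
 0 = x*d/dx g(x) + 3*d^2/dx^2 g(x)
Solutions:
 g(x) = C1 + C2*erf(sqrt(6)*x/6)


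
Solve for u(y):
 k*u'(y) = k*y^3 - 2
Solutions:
 u(y) = C1 + y^4/4 - 2*y/k


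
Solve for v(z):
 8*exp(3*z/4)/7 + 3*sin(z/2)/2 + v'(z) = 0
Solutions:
 v(z) = C1 - 32*exp(3*z/4)/21 + 3*cos(z/2)


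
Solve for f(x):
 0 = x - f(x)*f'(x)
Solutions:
 f(x) = -sqrt(C1 + x^2)
 f(x) = sqrt(C1 + x^2)


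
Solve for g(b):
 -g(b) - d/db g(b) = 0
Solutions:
 g(b) = C1*exp(-b)


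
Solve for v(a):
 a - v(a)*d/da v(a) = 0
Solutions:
 v(a) = -sqrt(C1 + a^2)
 v(a) = sqrt(C1 + a^2)


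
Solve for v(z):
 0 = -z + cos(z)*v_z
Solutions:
 v(z) = C1 + Integral(z/cos(z), z)


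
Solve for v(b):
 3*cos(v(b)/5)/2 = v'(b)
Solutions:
 -3*b/2 - 5*log(sin(v(b)/5) - 1)/2 + 5*log(sin(v(b)/5) + 1)/2 = C1


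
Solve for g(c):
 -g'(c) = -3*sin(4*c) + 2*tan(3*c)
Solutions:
 g(c) = C1 + 2*log(cos(3*c))/3 - 3*cos(4*c)/4


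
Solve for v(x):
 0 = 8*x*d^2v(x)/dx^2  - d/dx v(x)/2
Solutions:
 v(x) = C1 + C2*x^(17/16)


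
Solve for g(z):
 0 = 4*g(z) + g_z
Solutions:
 g(z) = C1*exp(-4*z)


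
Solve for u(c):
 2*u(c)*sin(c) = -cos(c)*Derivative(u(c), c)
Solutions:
 u(c) = C1*cos(c)^2


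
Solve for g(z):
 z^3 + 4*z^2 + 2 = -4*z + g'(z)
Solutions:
 g(z) = C1 + z^4/4 + 4*z^3/3 + 2*z^2 + 2*z


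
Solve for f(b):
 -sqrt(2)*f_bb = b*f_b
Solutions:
 f(b) = C1 + C2*erf(2^(1/4)*b/2)


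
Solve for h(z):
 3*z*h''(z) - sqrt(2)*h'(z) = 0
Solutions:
 h(z) = C1 + C2*z^(sqrt(2)/3 + 1)


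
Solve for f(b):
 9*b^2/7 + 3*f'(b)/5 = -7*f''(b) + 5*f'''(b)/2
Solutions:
 f(b) = C1 + C2*exp(b*(7 - sqrt(55))/5) + C3*exp(b*(7 + sqrt(55))/5) - 5*b^3/7 + 25*b^2 - 12625*b/21


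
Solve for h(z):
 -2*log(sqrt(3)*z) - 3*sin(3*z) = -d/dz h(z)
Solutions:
 h(z) = C1 + 2*z*log(z) - 2*z + z*log(3) - cos(3*z)


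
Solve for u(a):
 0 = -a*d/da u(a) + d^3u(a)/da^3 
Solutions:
 u(a) = C1 + Integral(C2*airyai(a) + C3*airybi(a), a)


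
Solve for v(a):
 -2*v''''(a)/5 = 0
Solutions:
 v(a) = C1 + C2*a + C3*a^2 + C4*a^3


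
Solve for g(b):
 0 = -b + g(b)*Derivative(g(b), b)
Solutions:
 g(b) = -sqrt(C1 + b^2)
 g(b) = sqrt(C1 + b^2)


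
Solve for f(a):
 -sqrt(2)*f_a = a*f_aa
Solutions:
 f(a) = C1 + C2*a^(1 - sqrt(2))


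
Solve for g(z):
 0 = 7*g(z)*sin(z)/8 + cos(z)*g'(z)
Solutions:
 g(z) = C1*cos(z)^(7/8)


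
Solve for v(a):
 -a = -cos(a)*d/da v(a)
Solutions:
 v(a) = C1 + Integral(a/cos(a), a)


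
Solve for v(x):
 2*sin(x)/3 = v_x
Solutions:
 v(x) = C1 - 2*cos(x)/3


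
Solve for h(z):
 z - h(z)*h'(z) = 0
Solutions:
 h(z) = -sqrt(C1 + z^2)
 h(z) = sqrt(C1 + z^2)


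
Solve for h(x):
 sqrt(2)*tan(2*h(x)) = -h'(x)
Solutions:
 h(x) = -asin(C1*exp(-2*sqrt(2)*x))/2 + pi/2
 h(x) = asin(C1*exp(-2*sqrt(2)*x))/2


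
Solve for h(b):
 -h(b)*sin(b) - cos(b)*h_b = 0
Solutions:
 h(b) = C1*cos(b)


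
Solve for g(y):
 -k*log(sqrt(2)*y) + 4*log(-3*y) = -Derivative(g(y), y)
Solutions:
 g(y) = C1 + y*(k - 4)*log(y) + y*(-k + k*log(2)/2 - 4*log(3) + 4 - 4*I*pi)


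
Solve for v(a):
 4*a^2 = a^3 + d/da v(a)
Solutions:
 v(a) = C1 - a^4/4 + 4*a^3/3


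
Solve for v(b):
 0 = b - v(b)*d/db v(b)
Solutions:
 v(b) = -sqrt(C1 + b^2)
 v(b) = sqrt(C1 + b^2)


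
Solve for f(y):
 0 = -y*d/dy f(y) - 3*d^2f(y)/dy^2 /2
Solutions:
 f(y) = C1 + C2*erf(sqrt(3)*y/3)


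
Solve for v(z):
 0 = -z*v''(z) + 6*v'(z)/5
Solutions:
 v(z) = C1 + C2*z^(11/5)


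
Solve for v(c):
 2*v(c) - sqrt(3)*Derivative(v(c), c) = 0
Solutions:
 v(c) = C1*exp(2*sqrt(3)*c/3)


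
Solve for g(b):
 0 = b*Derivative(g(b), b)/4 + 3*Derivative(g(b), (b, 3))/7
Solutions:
 g(b) = C1 + Integral(C2*airyai(-126^(1/3)*b/6) + C3*airybi(-126^(1/3)*b/6), b)


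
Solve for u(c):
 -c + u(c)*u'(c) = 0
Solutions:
 u(c) = -sqrt(C1 + c^2)
 u(c) = sqrt(C1 + c^2)


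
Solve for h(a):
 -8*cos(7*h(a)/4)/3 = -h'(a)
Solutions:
 -8*a/3 - 2*log(sin(7*h(a)/4) - 1)/7 + 2*log(sin(7*h(a)/4) + 1)/7 = C1


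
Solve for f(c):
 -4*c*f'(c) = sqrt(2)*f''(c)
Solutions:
 f(c) = C1 + C2*erf(2^(1/4)*c)


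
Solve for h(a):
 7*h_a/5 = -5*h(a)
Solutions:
 h(a) = C1*exp(-25*a/7)


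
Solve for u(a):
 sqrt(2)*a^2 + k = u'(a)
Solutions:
 u(a) = C1 + sqrt(2)*a^3/3 + a*k


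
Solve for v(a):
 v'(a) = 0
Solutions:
 v(a) = C1


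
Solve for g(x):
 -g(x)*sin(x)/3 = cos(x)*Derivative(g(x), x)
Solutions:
 g(x) = C1*cos(x)^(1/3)


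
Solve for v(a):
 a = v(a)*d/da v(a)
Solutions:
 v(a) = -sqrt(C1 + a^2)
 v(a) = sqrt(C1 + a^2)


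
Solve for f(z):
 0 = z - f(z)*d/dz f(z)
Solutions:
 f(z) = -sqrt(C1 + z^2)
 f(z) = sqrt(C1 + z^2)


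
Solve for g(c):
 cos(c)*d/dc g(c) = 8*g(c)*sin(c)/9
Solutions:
 g(c) = C1/cos(c)^(8/9)


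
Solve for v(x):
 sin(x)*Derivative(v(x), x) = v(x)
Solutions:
 v(x) = C1*sqrt(cos(x) - 1)/sqrt(cos(x) + 1)


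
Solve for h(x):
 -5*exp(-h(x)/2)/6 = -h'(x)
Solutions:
 h(x) = 2*log(C1 + 5*x/12)


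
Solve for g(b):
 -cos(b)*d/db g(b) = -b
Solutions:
 g(b) = C1 + Integral(b/cos(b), b)


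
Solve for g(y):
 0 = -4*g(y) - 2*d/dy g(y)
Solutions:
 g(y) = C1*exp(-2*y)


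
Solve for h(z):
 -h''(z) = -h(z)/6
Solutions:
 h(z) = C1*exp(-sqrt(6)*z/6) + C2*exp(sqrt(6)*z/6)


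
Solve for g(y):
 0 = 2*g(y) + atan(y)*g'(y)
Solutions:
 g(y) = C1*exp(-2*Integral(1/atan(y), y))


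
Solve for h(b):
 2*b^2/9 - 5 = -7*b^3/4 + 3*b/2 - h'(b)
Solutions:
 h(b) = C1 - 7*b^4/16 - 2*b^3/27 + 3*b^2/4 + 5*b


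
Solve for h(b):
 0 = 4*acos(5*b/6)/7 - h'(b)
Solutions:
 h(b) = C1 + 4*b*acos(5*b/6)/7 - 4*sqrt(36 - 25*b^2)/35


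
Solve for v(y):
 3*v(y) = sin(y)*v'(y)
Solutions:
 v(y) = C1*(cos(y) - 1)^(3/2)/(cos(y) + 1)^(3/2)


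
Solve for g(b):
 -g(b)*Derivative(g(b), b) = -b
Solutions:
 g(b) = -sqrt(C1 + b^2)
 g(b) = sqrt(C1 + b^2)


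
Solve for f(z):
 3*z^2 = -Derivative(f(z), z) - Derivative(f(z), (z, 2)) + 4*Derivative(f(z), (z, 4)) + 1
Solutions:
 f(z) = C1 + C2*exp(-3^(1/3)*z*(3^(1/3)/(sqrt(78) + 9)^(1/3) + (sqrt(78) + 9)^(1/3))/12)*sin(3^(1/6)*z*(-3^(2/3)*(sqrt(78) + 9)^(1/3) + 3/(sqrt(78) + 9)^(1/3))/12) + C3*exp(-3^(1/3)*z*(3^(1/3)/(sqrt(78) + 9)^(1/3) + (sqrt(78) + 9)^(1/3))/12)*cos(3^(1/6)*z*(-3^(2/3)*(sqrt(78) + 9)^(1/3) + 3/(sqrt(78) + 9)^(1/3))/12) + C4*exp(3^(1/3)*z*(3^(1/3)/(sqrt(78) + 9)^(1/3) + (sqrt(78) + 9)^(1/3))/6) - z^3 + 3*z^2 - 5*z


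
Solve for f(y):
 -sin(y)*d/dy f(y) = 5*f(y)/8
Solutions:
 f(y) = C1*(cos(y) + 1)^(5/16)/(cos(y) - 1)^(5/16)


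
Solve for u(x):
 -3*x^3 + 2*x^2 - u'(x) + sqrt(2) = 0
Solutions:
 u(x) = C1 - 3*x^4/4 + 2*x^3/3 + sqrt(2)*x


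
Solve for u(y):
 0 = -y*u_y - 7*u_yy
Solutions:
 u(y) = C1 + C2*erf(sqrt(14)*y/14)


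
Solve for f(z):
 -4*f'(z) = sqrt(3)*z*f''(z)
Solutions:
 f(z) = C1 + C2*z^(1 - 4*sqrt(3)/3)


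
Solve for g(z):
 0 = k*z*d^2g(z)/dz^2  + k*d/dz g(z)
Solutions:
 g(z) = C1 + C2*log(z)


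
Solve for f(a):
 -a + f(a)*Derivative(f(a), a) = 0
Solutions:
 f(a) = -sqrt(C1 + a^2)
 f(a) = sqrt(C1 + a^2)


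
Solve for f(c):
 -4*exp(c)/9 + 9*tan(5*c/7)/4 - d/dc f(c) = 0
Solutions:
 f(c) = C1 - 4*exp(c)/9 - 63*log(cos(5*c/7))/20


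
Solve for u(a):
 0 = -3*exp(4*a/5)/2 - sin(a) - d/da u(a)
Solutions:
 u(a) = C1 - 15*exp(4*a/5)/8 + cos(a)


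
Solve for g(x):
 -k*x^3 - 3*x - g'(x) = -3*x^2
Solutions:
 g(x) = C1 - k*x^4/4 + x^3 - 3*x^2/2


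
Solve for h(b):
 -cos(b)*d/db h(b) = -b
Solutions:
 h(b) = C1 + Integral(b/cos(b), b)


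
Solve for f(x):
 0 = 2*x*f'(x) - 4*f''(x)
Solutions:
 f(x) = C1 + C2*erfi(x/2)


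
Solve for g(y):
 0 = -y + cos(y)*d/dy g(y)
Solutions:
 g(y) = C1 + Integral(y/cos(y), y)


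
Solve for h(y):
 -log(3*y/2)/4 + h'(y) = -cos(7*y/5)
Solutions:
 h(y) = C1 + y*log(y)/4 - y/4 - y*log(2)/4 + y*log(3)/4 - 5*sin(7*y/5)/7


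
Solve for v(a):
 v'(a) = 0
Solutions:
 v(a) = C1


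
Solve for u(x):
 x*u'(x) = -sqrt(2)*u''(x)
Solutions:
 u(x) = C1 + C2*erf(2^(1/4)*x/2)


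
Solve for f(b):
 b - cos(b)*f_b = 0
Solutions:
 f(b) = C1 + Integral(b/cos(b), b)


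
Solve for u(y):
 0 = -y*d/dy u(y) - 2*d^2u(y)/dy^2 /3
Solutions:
 u(y) = C1 + C2*erf(sqrt(3)*y/2)


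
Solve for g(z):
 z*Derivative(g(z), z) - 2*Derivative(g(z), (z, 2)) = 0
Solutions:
 g(z) = C1 + C2*erfi(z/2)


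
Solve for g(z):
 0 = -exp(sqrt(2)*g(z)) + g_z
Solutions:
 g(z) = sqrt(2)*(2*log(-1/(C1 + z)) - log(2))/4


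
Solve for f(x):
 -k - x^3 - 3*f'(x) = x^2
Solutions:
 f(x) = C1 - k*x/3 - x^4/12 - x^3/9


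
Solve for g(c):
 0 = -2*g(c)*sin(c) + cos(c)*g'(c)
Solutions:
 g(c) = C1/cos(c)^2


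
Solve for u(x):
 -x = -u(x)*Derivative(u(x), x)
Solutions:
 u(x) = -sqrt(C1 + x^2)
 u(x) = sqrt(C1 + x^2)


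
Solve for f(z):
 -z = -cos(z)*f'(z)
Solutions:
 f(z) = C1 + Integral(z/cos(z), z)


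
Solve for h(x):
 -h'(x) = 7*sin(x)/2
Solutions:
 h(x) = C1 + 7*cos(x)/2


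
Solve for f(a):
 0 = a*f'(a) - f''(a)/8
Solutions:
 f(a) = C1 + C2*erfi(2*a)


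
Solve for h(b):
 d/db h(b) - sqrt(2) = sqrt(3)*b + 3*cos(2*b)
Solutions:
 h(b) = C1 + sqrt(3)*b^2/2 + sqrt(2)*b + 3*sin(2*b)/2


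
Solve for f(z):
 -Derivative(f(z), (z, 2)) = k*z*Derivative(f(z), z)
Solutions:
 f(z) = Piecewise((-sqrt(2)*sqrt(pi)*C1*erf(sqrt(2)*sqrt(k)*z/2)/(2*sqrt(k)) - C2, (k > 0) | (k < 0)), (-C1*z - C2, True))


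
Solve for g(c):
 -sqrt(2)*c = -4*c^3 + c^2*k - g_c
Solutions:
 g(c) = C1 - c^4 + c^3*k/3 + sqrt(2)*c^2/2


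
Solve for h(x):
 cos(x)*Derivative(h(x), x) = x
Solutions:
 h(x) = C1 + Integral(x/cos(x), x)


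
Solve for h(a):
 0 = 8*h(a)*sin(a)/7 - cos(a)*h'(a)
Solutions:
 h(a) = C1/cos(a)^(8/7)


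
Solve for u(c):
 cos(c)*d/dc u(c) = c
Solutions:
 u(c) = C1 + Integral(c/cos(c), c)


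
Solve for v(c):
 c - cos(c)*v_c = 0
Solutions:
 v(c) = C1 + Integral(c/cos(c), c)


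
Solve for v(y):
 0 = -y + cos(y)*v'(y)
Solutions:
 v(y) = C1 + Integral(y/cos(y), y)


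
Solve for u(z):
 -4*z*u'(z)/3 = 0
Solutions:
 u(z) = C1


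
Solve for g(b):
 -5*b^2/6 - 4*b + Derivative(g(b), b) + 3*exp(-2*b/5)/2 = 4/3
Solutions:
 g(b) = C1 + 5*b^3/18 + 2*b^2 + 4*b/3 + 15*exp(-2*b/5)/4


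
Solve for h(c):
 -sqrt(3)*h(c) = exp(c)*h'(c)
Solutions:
 h(c) = C1*exp(sqrt(3)*exp(-c))


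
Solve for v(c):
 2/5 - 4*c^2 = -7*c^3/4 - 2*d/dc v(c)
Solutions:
 v(c) = C1 - 7*c^4/32 + 2*c^3/3 - c/5


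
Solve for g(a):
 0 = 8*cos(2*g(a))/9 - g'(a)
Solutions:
 -8*a/9 - log(sin(2*g(a)) - 1)/4 + log(sin(2*g(a)) + 1)/4 = C1


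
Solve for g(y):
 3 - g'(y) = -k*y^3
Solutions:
 g(y) = C1 + k*y^4/4 + 3*y


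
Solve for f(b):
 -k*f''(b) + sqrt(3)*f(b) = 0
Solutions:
 f(b) = C1*exp(-3^(1/4)*b*sqrt(1/k)) + C2*exp(3^(1/4)*b*sqrt(1/k))


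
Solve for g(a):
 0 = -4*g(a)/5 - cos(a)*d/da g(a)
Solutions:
 g(a) = C1*(sin(a) - 1)^(2/5)/(sin(a) + 1)^(2/5)


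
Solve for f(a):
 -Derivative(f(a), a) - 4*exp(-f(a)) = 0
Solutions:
 f(a) = log(C1 - 4*a)


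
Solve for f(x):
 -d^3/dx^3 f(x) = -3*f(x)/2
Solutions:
 f(x) = C3*exp(2^(2/3)*3^(1/3)*x/2) + (C1*sin(2^(2/3)*3^(5/6)*x/4) + C2*cos(2^(2/3)*3^(5/6)*x/4))*exp(-2^(2/3)*3^(1/3)*x/4)


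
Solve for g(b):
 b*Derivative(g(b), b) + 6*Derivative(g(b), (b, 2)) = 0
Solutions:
 g(b) = C1 + C2*erf(sqrt(3)*b/6)


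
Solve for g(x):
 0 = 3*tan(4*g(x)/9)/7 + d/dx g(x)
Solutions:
 g(x) = -9*asin(C1*exp(-4*x/21))/4 + 9*pi/4
 g(x) = 9*asin(C1*exp(-4*x/21))/4


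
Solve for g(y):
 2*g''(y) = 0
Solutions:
 g(y) = C1 + C2*y


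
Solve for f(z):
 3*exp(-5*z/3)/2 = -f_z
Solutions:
 f(z) = C1 + 9*exp(-5*z/3)/10


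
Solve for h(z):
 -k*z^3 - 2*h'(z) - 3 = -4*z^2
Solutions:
 h(z) = C1 - k*z^4/8 + 2*z^3/3 - 3*z/2


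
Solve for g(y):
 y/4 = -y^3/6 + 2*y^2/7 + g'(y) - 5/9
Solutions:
 g(y) = C1 + y^4/24 - 2*y^3/21 + y^2/8 + 5*y/9


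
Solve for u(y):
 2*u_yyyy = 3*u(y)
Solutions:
 u(y) = C1*exp(-2^(3/4)*3^(1/4)*y/2) + C2*exp(2^(3/4)*3^(1/4)*y/2) + C3*sin(2^(3/4)*3^(1/4)*y/2) + C4*cos(2^(3/4)*3^(1/4)*y/2)


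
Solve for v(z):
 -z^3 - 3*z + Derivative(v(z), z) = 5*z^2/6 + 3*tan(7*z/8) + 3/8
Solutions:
 v(z) = C1 + z^4/4 + 5*z^3/18 + 3*z^2/2 + 3*z/8 - 24*log(cos(7*z/8))/7


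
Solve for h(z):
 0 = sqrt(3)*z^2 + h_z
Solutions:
 h(z) = C1 - sqrt(3)*z^3/3


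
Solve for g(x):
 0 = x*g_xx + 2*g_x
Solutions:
 g(x) = C1 + C2/x


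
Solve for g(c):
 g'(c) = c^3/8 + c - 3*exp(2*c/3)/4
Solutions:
 g(c) = C1 + c^4/32 + c^2/2 - 9*exp(2*c/3)/8


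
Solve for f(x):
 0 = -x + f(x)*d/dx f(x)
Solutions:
 f(x) = -sqrt(C1 + x^2)
 f(x) = sqrt(C1 + x^2)


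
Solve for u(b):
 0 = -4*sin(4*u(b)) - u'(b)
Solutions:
 u(b) = -acos((-C1 - exp(32*b))/(C1 - exp(32*b)))/4 + pi/2
 u(b) = acos((-C1 - exp(32*b))/(C1 - exp(32*b)))/4


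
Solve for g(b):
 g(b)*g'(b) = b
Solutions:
 g(b) = -sqrt(C1 + b^2)
 g(b) = sqrt(C1 + b^2)


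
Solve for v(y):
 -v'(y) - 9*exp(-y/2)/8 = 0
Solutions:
 v(y) = C1 + 9*exp(-y/2)/4


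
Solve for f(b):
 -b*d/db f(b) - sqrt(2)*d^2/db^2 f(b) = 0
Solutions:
 f(b) = C1 + C2*erf(2^(1/4)*b/2)


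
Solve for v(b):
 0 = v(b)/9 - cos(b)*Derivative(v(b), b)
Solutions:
 v(b) = C1*(sin(b) + 1)^(1/18)/(sin(b) - 1)^(1/18)


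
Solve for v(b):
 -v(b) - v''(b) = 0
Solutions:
 v(b) = C1*sin(b) + C2*cos(b)


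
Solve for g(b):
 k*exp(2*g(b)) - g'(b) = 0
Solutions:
 g(b) = log(-sqrt(-1/(C1 + b*k))) - log(2)/2
 g(b) = log(-1/(C1 + b*k))/2 - log(2)/2


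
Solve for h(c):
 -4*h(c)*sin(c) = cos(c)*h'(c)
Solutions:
 h(c) = C1*cos(c)^4


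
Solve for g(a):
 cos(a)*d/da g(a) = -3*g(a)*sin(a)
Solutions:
 g(a) = C1*cos(a)^3


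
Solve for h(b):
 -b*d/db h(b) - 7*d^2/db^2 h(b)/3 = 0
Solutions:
 h(b) = C1 + C2*erf(sqrt(42)*b/14)


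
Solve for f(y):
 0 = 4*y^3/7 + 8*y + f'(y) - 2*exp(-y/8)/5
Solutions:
 f(y) = C1 - y^4/7 - 4*y^2 - 16*exp(-y/8)/5


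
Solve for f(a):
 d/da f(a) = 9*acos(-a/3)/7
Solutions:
 f(a) = C1 + 9*a*acos(-a/3)/7 + 9*sqrt(9 - a^2)/7


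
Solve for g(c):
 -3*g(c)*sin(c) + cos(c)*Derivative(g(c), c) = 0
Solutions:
 g(c) = C1/cos(c)^3


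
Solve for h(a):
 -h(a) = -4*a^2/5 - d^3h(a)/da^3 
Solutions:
 h(a) = C3*exp(a) + 4*a^2/5 + (C1*sin(sqrt(3)*a/2) + C2*cos(sqrt(3)*a/2))*exp(-a/2)


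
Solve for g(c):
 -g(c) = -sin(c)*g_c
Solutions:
 g(c) = C1*sqrt(cos(c) - 1)/sqrt(cos(c) + 1)


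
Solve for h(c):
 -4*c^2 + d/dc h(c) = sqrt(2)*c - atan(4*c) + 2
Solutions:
 h(c) = C1 + 4*c^3/3 + sqrt(2)*c^2/2 - c*atan(4*c) + 2*c + log(16*c^2 + 1)/8


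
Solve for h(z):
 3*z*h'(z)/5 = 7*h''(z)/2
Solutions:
 h(z) = C1 + C2*erfi(sqrt(105)*z/35)


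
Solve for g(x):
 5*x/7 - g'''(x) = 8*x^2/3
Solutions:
 g(x) = C1 + C2*x + C3*x^2 - 2*x^5/45 + 5*x^4/168


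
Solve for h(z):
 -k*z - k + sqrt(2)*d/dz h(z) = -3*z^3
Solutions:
 h(z) = C1 + sqrt(2)*k*z^2/4 + sqrt(2)*k*z/2 - 3*sqrt(2)*z^4/8


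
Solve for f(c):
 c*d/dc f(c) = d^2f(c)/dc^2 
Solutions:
 f(c) = C1 + C2*erfi(sqrt(2)*c/2)


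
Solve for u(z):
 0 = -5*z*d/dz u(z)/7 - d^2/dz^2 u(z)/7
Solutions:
 u(z) = C1 + C2*erf(sqrt(10)*z/2)


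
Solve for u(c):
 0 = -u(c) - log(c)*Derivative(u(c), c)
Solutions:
 u(c) = C1*exp(-li(c))


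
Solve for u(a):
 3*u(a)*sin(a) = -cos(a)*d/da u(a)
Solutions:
 u(a) = C1*cos(a)^3


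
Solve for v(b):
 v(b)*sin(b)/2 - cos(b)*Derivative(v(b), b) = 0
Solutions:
 v(b) = C1/sqrt(cos(b))


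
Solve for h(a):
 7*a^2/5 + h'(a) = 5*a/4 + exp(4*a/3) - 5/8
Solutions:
 h(a) = C1 - 7*a^3/15 + 5*a^2/8 - 5*a/8 + 3*exp(4*a/3)/4


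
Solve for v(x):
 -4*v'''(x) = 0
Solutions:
 v(x) = C1 + C2*x + C3*x^2


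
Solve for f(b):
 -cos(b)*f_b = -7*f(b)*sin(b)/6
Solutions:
 f(b) = C1/cos(b)^(7/6)


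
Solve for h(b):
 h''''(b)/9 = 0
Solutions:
 h(b) = C1 + C2*b + C3*b^2 + C4*b^3


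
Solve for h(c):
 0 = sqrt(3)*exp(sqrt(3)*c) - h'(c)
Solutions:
 h(c) = C1 + exp(sqrt(3)*c)


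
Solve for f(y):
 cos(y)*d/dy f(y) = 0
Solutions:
 f(y) = C1


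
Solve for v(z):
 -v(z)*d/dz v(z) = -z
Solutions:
 v(z) = -sqrt(C1 + z^2)
 v(z) = sqrt(C1 + z^2)


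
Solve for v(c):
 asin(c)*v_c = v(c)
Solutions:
 v(c) = C1*exp(Integral(1/asin(c), c))


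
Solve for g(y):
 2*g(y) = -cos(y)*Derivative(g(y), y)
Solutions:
 g(y) = C1*(sin(y) - 1)/(sin(y) + 1)


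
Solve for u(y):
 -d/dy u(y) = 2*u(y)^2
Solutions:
 u(y) = 1/(C1 + 2*y)


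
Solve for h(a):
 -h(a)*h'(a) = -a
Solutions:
 h(a) = -sqrt(C1 + a^2)
 h(a) = sqrt(C1 + a^2)


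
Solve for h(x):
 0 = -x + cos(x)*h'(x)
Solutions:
 h(x) = C1 + Integral(x/cos(x), x)


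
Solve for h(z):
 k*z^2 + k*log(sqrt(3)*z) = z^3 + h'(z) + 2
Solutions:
 h(z) = C1 + k*z^3/3 + k*z*log(z) - k*z + k*z*log(3)/2 - z^4/4 - 2*z


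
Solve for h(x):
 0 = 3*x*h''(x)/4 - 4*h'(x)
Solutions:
 h(x) = C1 + C2*x^(19/3)


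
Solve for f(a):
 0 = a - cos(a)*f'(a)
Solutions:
 f(a) = C1 + Integral(a/cos(a), a)


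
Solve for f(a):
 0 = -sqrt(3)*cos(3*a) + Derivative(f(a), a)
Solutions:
 f(a) = C1 + sqrt(3)*sin(3*a)/3


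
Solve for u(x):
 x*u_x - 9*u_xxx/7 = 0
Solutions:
 u(x) = C1 + Integral(C2*airyai(21^(1/3)*x/3) + C3*airybi(21^(1/3)*x/3), x)


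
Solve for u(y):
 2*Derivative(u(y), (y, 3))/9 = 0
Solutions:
 u(y) = C1 + C2*y + C3*y^2


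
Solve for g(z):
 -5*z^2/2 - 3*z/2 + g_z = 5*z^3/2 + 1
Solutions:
 g(z) = C1 + 5*z^4/8 + 5*z^3/6 + 3*z^2/4 + z


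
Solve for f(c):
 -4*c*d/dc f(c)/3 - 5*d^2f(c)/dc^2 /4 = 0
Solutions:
 f(c) = C1 + C2*erf(2*sqrt(30)*c/15)


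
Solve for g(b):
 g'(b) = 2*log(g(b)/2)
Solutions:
 Integral(1/(-log(_y) + log(2)), (_y, g(b)))/2 = C1 - b


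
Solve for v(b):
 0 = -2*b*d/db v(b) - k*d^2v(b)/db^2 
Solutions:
 v(b) = C1 + C2*sqrt(k)*erf(b*sqrt(1/k))


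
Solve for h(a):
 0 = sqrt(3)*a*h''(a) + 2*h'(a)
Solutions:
 h(a) = C1 + C2*a^(1 - 2*sqrt(3)/3)


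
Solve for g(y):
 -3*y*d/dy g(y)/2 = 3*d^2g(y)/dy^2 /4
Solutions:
 g(y) = C1 + C2*erf(y)


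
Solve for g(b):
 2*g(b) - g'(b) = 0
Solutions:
 g(b) = C1*exp(2*b)


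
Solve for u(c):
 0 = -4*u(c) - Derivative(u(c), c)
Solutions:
 u(c) = C1*exp(-4*c)


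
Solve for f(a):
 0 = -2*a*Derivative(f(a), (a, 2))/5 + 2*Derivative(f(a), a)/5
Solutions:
 f(a) = C1 + C2*a^2


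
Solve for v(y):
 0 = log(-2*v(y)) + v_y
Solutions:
 Integral(1/(log(-_y) + log(2)), (_y, v(y))) = C1 - y


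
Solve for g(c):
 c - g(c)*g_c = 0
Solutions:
 g(c) = -sqrt(C1 + c^2)
 g(c) = sqrt(C1 + c^2)


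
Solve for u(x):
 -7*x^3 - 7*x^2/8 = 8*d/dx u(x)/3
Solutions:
 u(x) = C1 - 21*x^4/32 - 7*x^3/64


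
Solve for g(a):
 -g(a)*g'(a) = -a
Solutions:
 g(a) = -sqrt(C1 + a^2)
 g(a) = sqrt(C1 + a^2)


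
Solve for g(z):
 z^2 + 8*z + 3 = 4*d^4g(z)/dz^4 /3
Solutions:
 g(z) = C1 + C2*z + C3*z^2 + C4*z^3 + z^6/480 + z^5/20 + 3*z^4/32


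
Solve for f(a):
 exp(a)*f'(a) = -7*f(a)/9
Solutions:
 f(a) = C1*exp(7*exp(-a)/9)


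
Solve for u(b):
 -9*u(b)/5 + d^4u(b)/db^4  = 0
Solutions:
 u(b) = C1*exp(-sqrt(3)*5^(3/4)*b/5) + C2*exp(sqrt(3)*5^(3/4)*b/5) + C3*sin(sqrt(3)*5^(3/4)*b/5) + C4*cos(sqrt(3)*5^(3/4)*b/5)


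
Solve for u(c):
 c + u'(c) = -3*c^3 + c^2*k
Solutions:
 u(c) = C1 - 3*c^4/4 + c^3*k/3 - c^2/2


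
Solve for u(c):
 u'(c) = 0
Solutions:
 u(c) = C1


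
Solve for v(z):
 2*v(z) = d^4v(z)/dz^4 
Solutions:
 v(z) = C1*exp(-2^(1/4)*z) + C2*exp(2^(1/4)*z) + C3*sin(2^(1/4)*z) + C4*cos(2^(1/4)*z)


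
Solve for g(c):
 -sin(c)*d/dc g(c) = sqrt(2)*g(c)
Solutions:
 g(c) = C1*(cos(c) + 1)^(sqrt(2)/2)/(cos(c) - 1)^(sqrt(2)/2)


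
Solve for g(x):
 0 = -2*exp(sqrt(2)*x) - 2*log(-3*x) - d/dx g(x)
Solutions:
 g(x) = C1 - 2*x*log(-x) + 2*x*(1 - log(3)) - sqrt(2)*exp(sqrt(2)*x)


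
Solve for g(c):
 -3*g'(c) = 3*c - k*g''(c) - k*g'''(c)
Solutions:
 g(c) = C1 + C2*exp(c*(-1 + sqrt(k*(k + 12))/k)/2) + C3*exp(-c*(1 + sqrt(k*(k + 12))/k)/2) - c^2/2 - c*k/3


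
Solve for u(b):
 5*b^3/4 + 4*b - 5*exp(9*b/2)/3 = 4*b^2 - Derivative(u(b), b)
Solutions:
 u(b) = C1 - 5*b^4/16 + 4*b^3/3 - 2*b^2 + 10*exp(9*b/2)/27


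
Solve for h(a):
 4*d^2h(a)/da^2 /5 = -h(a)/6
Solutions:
 h(a) = C1*sin(sqrt(30)*a/12) + C2*cos(sqrt(30)*a/12)


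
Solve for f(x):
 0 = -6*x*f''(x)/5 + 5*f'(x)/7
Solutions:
 f(x) = C1 + C2*x^(67/42)


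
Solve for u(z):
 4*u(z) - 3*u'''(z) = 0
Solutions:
 u(z) = C3*exp(6^(2/3)*z/3) + (C1*sin(2^(2/3)*3^(1/6)*z/2) + C2*cos(2^(2/3)*3^(1/6)*z/2))*exp(-6^(2/3)*z/6)


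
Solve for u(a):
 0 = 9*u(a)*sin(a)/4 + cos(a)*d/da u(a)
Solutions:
 u(a) = C1*cos(a)^(9/4)


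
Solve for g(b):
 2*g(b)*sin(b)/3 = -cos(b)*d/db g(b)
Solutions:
 g(b) = C1*cos(b)^(2/3)


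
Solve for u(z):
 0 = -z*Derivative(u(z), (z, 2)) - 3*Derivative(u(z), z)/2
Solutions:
 u(z) = C1 + C2/sqrt(z)


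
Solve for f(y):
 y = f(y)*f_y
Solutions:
 f(y) = -sqrt(C1 + y^2)
 f(y) = sqrt(C1 + y^2)


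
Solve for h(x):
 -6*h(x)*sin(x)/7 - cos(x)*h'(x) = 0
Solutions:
 h(x) = C1*cos(x)^(6/7)


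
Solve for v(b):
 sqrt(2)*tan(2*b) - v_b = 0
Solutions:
 v(b) = C1 - sqrt(2)*log(cos(2*b))/2


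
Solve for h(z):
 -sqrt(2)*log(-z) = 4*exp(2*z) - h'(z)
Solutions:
 h(z) = C1 + sqrt(2)*z*log(-z) - sqrt(2)*z + 2*exp(2*z)


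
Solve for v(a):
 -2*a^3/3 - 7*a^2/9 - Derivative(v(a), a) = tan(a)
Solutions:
 v(a) = C1 - a^4/6 - 7*a^3/27 + log(cos(a))


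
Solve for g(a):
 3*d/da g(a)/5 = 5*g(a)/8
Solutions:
 g(a) = C1*exp(25*a/24)


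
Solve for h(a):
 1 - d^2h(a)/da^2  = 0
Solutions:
 h(a) = C1 + C2*a + a^2/2


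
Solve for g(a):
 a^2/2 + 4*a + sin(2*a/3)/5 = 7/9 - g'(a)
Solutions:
 g(a) = C1 - a^3/6 - 2*a^2 + 7*a/9 + 3*cos(2*a/3)/10


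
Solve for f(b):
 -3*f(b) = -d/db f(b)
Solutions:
 f(b) = C1*exp(3*b)


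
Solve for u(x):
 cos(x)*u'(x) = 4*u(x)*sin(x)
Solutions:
 u(x) = C1/cos(x)^4


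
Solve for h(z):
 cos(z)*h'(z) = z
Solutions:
 h(z) = C1 + Integral(z/cos(z), z)


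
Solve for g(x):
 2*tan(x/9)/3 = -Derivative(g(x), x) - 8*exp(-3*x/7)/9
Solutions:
 g(x) = C1 - 3*log(tan(x/9)^2 + 1) + 56*exp(-3*x/7)/27


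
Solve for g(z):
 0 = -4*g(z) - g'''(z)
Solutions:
 g(z) = C3*exp(-2^(2/3)*z) + (C1*sin(2^(2/3)*sqrt(3)*z/2) + C2*cos(2^(2/3)*sqrt(3)*z/2))*exp(2^(2/3)*z/2)


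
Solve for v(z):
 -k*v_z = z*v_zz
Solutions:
 v(z) = C1 + z^(1 - re(k))*(C2*sin(log(z)*Abs(im(k))) + C3*cos(log(z)*im(k)))


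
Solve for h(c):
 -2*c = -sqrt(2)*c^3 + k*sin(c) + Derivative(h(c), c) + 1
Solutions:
 h(c) = C1 + sqrt(2)*c^4/4 - c^2 - c + k*cos(c)


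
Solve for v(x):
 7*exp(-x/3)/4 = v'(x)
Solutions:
 v(x) = C1 - 21*exp(-x/3)/4


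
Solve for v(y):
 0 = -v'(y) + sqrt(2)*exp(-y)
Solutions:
 v(y) = C1 - sqrt(2)*exp(-y)


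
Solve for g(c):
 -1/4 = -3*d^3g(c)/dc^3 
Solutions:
 g(c) = C1 + C2*c + C3*c^2 + c^3/72


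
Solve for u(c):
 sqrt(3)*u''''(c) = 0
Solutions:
 u(c) = C1 + C2*c + C3*c^2 + C4*c^3


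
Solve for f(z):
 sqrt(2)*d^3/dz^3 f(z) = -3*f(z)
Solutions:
 f(z) = C3*exp(-2^(5/6)*3^(1/3)*z/2) + (C1*sin(6^(5/6)*z/4) + C2*cos(6^(5/6)*z/4))*exp(2^(5/6)*3^(1/3)*z/4)


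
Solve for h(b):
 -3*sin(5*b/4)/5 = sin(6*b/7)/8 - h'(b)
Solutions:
 h(b) = C1 - 7*cos(6*b/7)/48 - 12*cos(5*b/4)/25


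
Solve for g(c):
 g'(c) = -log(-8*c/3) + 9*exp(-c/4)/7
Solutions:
 g(c) = C1 - c*log(-c) + c*(-3*log(2) + 1 + log(3)) - 36*exp(-c/4)/7


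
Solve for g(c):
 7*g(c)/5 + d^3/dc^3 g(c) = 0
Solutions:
 g(c) = C3*exp(-5^(2/3)*7^(1/3)*c/5) + (C1*sin(sqrt(3)*5^(2/3)*7^(1/3)*c/10) + C2*cos(sqrt(3)*5^(2/3)*7^(1/3)*c/10))*exp(5^(2/3)*7^(1/3)*c/10)


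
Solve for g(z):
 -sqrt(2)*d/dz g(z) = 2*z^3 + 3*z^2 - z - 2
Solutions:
 g(z) = C1 - sqrt(2)*z^4/4 - sqrt(2)*z^3/2 + sqrt(2)*z^2/4 + sqrt(2)*z


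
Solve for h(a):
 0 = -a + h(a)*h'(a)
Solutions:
 h(a) = -sqrt(C1 + a^2)
 h(a) = sqrt(C1 + a^2)


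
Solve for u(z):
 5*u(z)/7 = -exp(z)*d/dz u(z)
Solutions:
 u(z) = C1*exp(5*exp(-z)/7)


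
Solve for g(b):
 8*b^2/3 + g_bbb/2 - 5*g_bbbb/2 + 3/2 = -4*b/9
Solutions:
 g(b) = C1 + C2*b + C3*b^2 + C4*exp(b/5) - 4*b^5/45 - 61*b^4/27 - 2467*b^3/54


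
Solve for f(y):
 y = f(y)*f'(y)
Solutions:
 f(y) = -sqrt(C1 + y^2)
 f(y) = sqrt(C1 + y^2)


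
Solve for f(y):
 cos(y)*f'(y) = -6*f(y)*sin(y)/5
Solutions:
 f(y) = C1*cos(y)^(6/5)


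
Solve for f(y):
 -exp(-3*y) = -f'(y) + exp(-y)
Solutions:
 f(y) = C1 - exp(-y) - exp(-3*y)/3


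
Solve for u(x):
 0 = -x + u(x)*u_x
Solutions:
 u(x) = -sqrt(C1 + x^2)
 u(x) = sqrt(C1 + x^2)


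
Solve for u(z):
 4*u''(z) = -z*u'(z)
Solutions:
 u(z) = C1 + C2*erf(sqrt(2)*z/4)


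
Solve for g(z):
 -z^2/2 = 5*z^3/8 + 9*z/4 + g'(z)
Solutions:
 g(z) = C1 - 5*z^4/32 - z^3/6 - 9*z^2/8


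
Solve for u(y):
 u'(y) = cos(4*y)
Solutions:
 u(y) = C1 + sin(4*y)/4


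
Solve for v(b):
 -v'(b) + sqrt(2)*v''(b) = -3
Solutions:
 v(b) = C1 + C2*exp(sqrt(2)*b/2) + 3*b


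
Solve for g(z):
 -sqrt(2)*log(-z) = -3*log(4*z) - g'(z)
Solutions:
 g(z) = C1 - z*(3 - sqrt(2))*log(z) + z*(-6*log(2) - sqrt(2) + 3 + sqrt(2)*I*pi)


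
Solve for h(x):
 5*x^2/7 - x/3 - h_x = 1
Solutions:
 h(x) = C1 + 5*x^3/21 - x^2/6 - x


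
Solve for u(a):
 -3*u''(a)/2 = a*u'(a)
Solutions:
 u(a) = C1 + C2*erf(sqrt(3)*a/3)


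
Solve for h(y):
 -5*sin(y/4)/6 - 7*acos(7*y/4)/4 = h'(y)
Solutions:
 h(y) = C1 - 7*y*acos(7*y/4)/4 + sqrt(16 - 49*y^2)/4 + 10*cos(y/4)/3


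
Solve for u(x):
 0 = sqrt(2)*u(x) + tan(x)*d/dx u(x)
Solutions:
 u(x) = C1/sin(x)^(sqrt(2))


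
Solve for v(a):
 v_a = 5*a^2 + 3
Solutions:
 v(a) = C1 + 5*a^3/3 + 3*a


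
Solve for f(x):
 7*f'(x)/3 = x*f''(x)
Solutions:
 f(x) = C1 + C2*x^(10/3)


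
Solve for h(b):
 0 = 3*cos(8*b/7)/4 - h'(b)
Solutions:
 h(b) = C1 + 21*sin(8*b/7)/32


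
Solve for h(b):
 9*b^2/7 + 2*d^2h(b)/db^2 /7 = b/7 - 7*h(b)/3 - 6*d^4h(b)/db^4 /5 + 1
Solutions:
 h(b) = -27*b^2/49 + 3*b/49 + (C1*sin(2^(3/4)*sqrt(3)*35^(1/4)*b*cos(atan(sqrt(3405)/5)/2)/6) + C2*cos(2^(3/4)*sqrt(3)*35^(1/4)*b*cos(atan(sqrt(3405)/5)/2)/6))*exp(-2^(3/4)*sqrt(3)*35^(1/4)*b*sin(atan(sqrt(3405)/5)/2)/6) + (C3*sin(2^(3/4)*sqrt(3)*35^(1/4)*b*cos(atan(sqrt(3405)/5)/2)/6) + C4*cos(2^(3/4)*sqrt(3)*35^(1/4)*b*cos(atan(sqrt(3405)/5)/2)/6))*exp(2^(3/4)*sqrt(3)*35^(1/4)*b*sin(atan(sqrt(3405)/5)/2)/6) + 1353/2401


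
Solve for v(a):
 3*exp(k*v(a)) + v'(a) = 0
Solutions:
 v(a) = Piecewise((log(1/(C1*k + 3*a*k))/k, Ne(k, 0)), (nan, True))
 v(a) = Piecewise((C1 - 3*a, Eq(k, 0)), (nan, True))


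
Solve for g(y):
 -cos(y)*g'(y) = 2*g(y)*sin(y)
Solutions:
 g(y) = C1*cos(y)^2


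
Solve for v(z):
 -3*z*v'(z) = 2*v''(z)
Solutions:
 v(z) = C1 + C2*erf(sqrt(3)*z/2)


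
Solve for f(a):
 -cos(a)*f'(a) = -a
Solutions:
 f(a) = C1 + Integral(a/cos(a), a)


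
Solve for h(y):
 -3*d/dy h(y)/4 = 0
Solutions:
 h(y) = C1


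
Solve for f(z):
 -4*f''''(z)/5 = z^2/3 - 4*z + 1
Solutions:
 f(z) = C1 + C2*z + C3*z^2 + C4*z^3 - z^6/864 + z^5/24 - 5*z^4/96


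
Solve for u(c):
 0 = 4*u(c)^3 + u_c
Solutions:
 u(c) = -sqrt(2)*sqrt(-1/(C1 - 4*c))/2
 u(c) = sqrt(2)*sqrt(-1/(C1 - 4*c))/2


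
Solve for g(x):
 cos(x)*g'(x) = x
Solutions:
 g(x) = C1 + Integral(x/cos(x), x)


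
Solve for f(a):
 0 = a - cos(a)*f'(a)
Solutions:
 f(a) = C1 + Integral(a/cos(a), a)


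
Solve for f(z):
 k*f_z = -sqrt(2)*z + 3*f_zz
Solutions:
 f(z) = C1 + C2*exp(k*z/3) - sqrt(2)*z^2/(2*k) - 3*sqrt(2)*z/k^2


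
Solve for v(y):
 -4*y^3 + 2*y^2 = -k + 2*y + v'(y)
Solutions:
 v(y) = C1 + k*y - y^4 + 2*y^3/3 - y^2


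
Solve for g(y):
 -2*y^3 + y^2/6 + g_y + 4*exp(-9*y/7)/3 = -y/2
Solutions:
 g(y) = C1 + y^4/2 - y^3/18 - y^2/4 + 28*exp(-9*y/7)/27


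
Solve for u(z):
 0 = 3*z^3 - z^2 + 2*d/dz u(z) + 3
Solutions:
 u(z) = C1 - 3*z^4/8 + z^3/6 - 3*z/2


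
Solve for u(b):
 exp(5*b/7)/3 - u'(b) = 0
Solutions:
 u(b) = C1 + 7*exp(5*b/7)/15


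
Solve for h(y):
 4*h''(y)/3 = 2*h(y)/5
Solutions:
 h(y) = C1*exp(-sqrt(30)*y/10) + C2*exp(sqrt(30)*y/10)


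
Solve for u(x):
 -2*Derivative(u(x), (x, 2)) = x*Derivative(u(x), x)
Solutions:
 u(x) = C1 + C2*erf(x/2)


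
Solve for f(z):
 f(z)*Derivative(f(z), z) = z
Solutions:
 f(z) = -sqrt(C1 + z^2)
 f(z) = sqrt(C1 + z^2)


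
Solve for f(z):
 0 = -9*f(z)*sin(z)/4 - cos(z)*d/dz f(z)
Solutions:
 f(z) = C1*cos(z)^(9/4)


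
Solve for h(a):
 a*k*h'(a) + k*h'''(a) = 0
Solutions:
 h(a) = C1 + Integral(C2*airyai(-a) + C3*airybi(-a), a)


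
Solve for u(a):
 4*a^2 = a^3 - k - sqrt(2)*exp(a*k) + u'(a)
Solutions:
 u(a) = C1 - a^4/4 + 4*a^3/3 + a*k + sqrt(2)*exp(a*k)/k


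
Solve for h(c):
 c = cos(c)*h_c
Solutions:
 h(c) = C1 + Integral(c/cos(c), c)


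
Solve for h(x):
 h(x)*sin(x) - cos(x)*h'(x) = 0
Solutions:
 h(x) = C1/cos(x)


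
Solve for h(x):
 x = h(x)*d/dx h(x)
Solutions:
 h(x) = -sqrt(C1 + x^2)
 h(x) = sqrt(C1 + x^2)


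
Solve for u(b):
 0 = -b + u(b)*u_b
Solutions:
 u(b) = -sqrt(C1 + b^2)
 u(b) = sqrt(C1 + b^2)


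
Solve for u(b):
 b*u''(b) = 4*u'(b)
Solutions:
 u(b) = C1 + C2*b^5


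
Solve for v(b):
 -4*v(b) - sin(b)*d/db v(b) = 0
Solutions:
 v(b) = C1*(cos(b)^2 + 2*cos(b) + 1)/(cos(b)^2 - 2*cos(b) + 1)


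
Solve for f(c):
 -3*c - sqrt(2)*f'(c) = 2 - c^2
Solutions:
 f(c) = C1 + sqrt(2)*c^3/6 - 3*sqrt(2)*c^2/4 - sqrt(2)*c


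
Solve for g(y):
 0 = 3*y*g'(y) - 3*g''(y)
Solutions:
 g(y) = C1 + C2*erfi(sqrt(2)*y/2)


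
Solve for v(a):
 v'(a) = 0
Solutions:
 v(a) = C1


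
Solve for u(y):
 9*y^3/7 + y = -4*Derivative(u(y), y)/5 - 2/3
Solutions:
 u(y) = C1 - 45*y^4/112 - 5*y^2/8 - 5*y/6


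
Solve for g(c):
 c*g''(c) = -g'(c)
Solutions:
 g(c) = C1 + C2*log(c)


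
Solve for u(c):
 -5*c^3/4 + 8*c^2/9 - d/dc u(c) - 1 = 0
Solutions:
 u(c) = C1 - 5*c^4/16 + 8*c^3/27 - c


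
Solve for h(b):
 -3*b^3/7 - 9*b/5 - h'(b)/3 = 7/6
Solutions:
 h(b) = C1 - 9*b^4/28 - 27*b^2/10 - 7*b/2


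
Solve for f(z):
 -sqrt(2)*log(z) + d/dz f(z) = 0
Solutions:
 f(z) = C1 + sqrt(2)*z*log(z) - sqrt(2)*z


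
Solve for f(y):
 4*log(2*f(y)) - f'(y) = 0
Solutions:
 -Integral(1/(log(_y) + log(2)), (_y, f(y)))/4 = C1 - y


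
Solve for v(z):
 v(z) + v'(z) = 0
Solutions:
 v(z) = C1*exp(-z)


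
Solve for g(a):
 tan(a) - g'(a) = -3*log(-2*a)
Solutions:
 g(a) = C1 + 3*a*log(-a) - 3*a + 3*a*log(2) - log(cos(a))


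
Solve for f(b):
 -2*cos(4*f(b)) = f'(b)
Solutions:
 f(b) = -asin((C1 + exp(16*b))/(C1 - exp(16*b)))/4 + pi/4
 f(b) = asin((C1 + exp(16*b))/(C1 - exp(16*b)))/4


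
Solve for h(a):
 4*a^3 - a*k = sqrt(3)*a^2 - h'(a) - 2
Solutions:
 h(a) = C1 - a^4 + sqrt(3)*a^3/3 + a^2*k/2 - 2*a


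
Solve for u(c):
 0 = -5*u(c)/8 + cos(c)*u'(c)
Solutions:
 u(c) = C1*(sin(c) + 1)^(5/16)/(sin(c) - 1)^(5/16)


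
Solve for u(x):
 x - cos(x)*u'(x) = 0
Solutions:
 u(x) = C1 + Integral(x/cos(x), x)


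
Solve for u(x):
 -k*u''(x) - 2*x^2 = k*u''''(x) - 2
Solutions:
 u(x) = C1 + C2*x + C3*exp(-I*x) + C4*exp(I*x) - x^4/(6*k) + 3*x^2/k


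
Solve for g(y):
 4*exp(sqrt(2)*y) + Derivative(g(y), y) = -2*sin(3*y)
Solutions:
 g(y) = C1 - 2*sqrt(2)*exp(sqrt(2)*y) + 2*cos(3*y)/3


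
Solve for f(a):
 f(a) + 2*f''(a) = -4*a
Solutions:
 f(a) = C1*sin(sqrt(2)*a/2) + C2*cos(sqrt(2)*a/2) - 4*a


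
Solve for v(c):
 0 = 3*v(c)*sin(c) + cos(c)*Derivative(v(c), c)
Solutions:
 v(c) = C1*cos(c)^3


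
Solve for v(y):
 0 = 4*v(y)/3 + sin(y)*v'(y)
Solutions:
 v(y) = C1*(cos(y) + 1)^(2/3)/(cos(y) - 1)^(2/3)


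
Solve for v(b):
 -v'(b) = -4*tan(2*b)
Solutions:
 v(b) = C1 - 2*log(cos(2*b))


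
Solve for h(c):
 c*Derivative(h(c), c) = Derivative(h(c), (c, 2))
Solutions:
 h(c) = C1 + C2*erfi(sqrt(2)*c/2)


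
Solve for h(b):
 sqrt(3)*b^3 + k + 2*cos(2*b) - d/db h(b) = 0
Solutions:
 h(b) = C1 + sqrt(3)*b^4/4 + b*k + sin(2*b)


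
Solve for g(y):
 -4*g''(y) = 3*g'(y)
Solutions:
 g(y) = C1 + C2*exp(-3*y/4)


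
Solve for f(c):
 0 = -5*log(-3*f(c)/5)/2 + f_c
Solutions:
 -2*Integral(1/(log(-_y) - log(5) + log(3)), (_y, f(c)))/5 = C1 - c


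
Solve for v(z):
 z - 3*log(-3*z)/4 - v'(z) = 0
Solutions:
 v(z) = C1 + z^2/2 - 3*z*log(-z)/4 + 3*z*(1 - log(3))/4


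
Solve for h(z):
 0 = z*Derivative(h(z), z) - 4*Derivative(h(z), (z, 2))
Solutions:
 h(z) = C1 + C2*erfi(sqrt(2)*z/4)


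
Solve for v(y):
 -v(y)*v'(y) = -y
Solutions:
 v(y) = -sqrt(C1 + y^2)
 v(y) = sqrt(C1 + y^2)


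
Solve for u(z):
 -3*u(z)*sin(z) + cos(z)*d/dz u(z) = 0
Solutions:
 u(z) = C1/cos(z)^3


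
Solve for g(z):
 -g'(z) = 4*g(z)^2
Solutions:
 g(z) = 1/(C1 + 4*z)


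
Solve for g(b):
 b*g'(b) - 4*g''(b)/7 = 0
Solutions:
 g(b) = C1 + C2*erfi(sqrt(14)*b/4)


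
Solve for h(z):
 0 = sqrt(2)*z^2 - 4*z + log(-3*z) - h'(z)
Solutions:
 h(z) = C1 + sqrt(2)*z^3/3 - 2*z^2 + z*log(-z) + z*(-1 + log(3))


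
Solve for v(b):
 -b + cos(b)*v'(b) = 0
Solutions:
 v(b) = C1 + Integral(b/cos(b), b)


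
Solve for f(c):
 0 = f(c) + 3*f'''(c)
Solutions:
 f(c) = C3*exp(-3^(2/3)*c/3) + (C1*sin(3^(1/6)*c/2) + C2*cos(3^(1/6)*c/2))*exp(3^(2/3)*c/6)


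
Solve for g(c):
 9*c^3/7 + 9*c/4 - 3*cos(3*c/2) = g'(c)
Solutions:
 g(c) = C1 + 9*c^4/28 + 9*c^2/8 - 2*sin(3*c/2)


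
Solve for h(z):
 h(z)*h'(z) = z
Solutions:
 h(z) = -sqrt(C1 + z^2)
 h(z) = sqrt(C1 + z^2)


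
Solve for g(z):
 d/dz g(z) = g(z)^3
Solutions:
 g(z) = -sqrt(2)*sqrt(-1/(C1 + z))/2
 g(z) = sqrt(2)*sqrt(-1/(C1 + z))/2


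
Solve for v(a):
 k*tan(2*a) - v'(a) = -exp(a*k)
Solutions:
 v(a) = C1 - k*log(cos(2*a))/2 + Piecewise((exp(a*k)/k, Ne(k, 0)), (a, True))


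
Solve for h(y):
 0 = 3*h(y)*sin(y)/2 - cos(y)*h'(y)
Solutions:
 h(y) = C1/cos(y)^(3/2)


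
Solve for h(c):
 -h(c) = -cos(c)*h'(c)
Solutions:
 h(c) = C1*sqrt(sin(c) + 1)/sqrt(sin(c) - 1)


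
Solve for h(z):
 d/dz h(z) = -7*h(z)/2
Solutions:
 h(z) = C1*exp(-7*z/2)


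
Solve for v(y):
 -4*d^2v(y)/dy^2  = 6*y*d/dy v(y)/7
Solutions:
 v(y) = C1 + C2*erf(sqrt(21)*y/14)


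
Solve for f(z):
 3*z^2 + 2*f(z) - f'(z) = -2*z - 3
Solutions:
 f(z) = C1*exp(2*z) - 3*z^2/2 - 5*z/2 - 11/4


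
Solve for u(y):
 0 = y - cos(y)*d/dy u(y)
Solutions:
 u(y) = C1 + Integral(y/cos(y), y)


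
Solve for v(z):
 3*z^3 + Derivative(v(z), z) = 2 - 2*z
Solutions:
 v(z) = C1 - 3*z^4/4 - z^2 + 2*z


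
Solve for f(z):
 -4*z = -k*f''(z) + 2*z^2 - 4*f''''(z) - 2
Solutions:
 f(z) = C1 + C2*z + C3*exp(-z*sqrt(-k)/2) + C4*exp(z*sqrt(-k)/2) + z^4/(6*k) + 2*z^3/(3*k) + z^2*(-1 - 8/k)/k


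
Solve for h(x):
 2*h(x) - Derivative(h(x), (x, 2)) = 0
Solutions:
 h(x) = C1*exp(-sqrt(2)*x) + C2*exp(sqrt(2)*x)


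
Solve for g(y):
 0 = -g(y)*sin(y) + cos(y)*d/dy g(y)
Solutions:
 g(y) = C1/cos(y)


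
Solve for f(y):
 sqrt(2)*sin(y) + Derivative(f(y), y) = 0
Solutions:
 f(y) = C1 + sqrt(2)*cos(y)


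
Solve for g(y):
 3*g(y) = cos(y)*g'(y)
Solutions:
 g(y) = C1*(sin(y) + 1)^(3/2)/(sin(y) - 1)^(3/2)


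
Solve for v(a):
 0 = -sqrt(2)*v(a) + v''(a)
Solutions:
 v(a) = C1*exp(-2^(1/4)*a) + C2*exp(2^(1/4)*a)


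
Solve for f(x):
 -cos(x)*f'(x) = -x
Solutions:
 f(x) = C1 + Integral(x/cos(x), x)


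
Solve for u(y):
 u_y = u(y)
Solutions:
 u(y) = C1*exp(y)


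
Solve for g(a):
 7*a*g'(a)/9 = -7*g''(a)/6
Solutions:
 g(a) = C1 + C2*erf(sqrt(3)*a/3)


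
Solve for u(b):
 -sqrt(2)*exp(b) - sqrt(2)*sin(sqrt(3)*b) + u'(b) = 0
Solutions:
 u(b) = C1 + sqrt(2)*exp(b) - sqrt(6)*cos(sqrt(3)*b)/3


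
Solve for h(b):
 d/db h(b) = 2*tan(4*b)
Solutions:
 h(b) = C1 - log(cos(4*b))/2


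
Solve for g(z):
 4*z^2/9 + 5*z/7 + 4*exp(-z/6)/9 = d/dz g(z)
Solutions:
 g(z) = C1 + 4*z^3/27 + 5*z^2/14 - 8*exp(-z/6)/3


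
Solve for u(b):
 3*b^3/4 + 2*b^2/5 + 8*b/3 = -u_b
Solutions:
 u(b) = C1 - 3*b^4/16 - 2*b^3/15 - 4*b^2/3


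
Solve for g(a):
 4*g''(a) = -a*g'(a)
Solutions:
 g(a) = C1 + C2*erf(sqrt(2)*a/4)


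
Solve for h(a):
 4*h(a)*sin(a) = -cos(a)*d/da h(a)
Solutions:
 h(a) = C1*cos(a)^4


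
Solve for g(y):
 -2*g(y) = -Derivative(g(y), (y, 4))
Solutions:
 g(y) = C1*exp(-2^(1/4)*y) + C2*exp(2^(1/4)*y) + C3*sin(2^(1/4)*y) + C4*cos(2^(1/4)*y)


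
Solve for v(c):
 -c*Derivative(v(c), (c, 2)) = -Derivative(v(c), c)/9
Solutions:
 v(c) = C1 + C2*c^(10/9)


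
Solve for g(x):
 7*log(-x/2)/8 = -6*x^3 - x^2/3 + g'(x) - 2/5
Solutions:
 g(x) = C1 + 3*x^4/2 + x^3/9 + 7*x*log(-x)/8 + x*(-35*log(2) - 19)/40


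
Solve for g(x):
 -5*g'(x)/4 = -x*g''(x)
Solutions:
 g(x) = C1 + C2*x^(9/4)


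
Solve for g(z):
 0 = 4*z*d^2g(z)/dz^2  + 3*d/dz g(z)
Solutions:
 g(z) = C1 + C2*z^(1/4)


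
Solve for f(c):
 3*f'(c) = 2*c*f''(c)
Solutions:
 f(c) = C1 + C2*c^(5/2)


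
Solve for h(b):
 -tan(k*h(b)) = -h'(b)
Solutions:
 h(b) = Piecewise((-asin(exp(C1*k + b*k))/k + pi/k, Ne(k, 0)), (nan, True))
 h(b) = Piecewise((asin(exp(C1*k + b*k))/k, Ne(k, 0)), (nan, True))


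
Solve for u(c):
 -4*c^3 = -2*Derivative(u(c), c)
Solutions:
 u(c) = C1 + c^4/2


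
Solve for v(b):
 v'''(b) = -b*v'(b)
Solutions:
 v(b) = C1 + Integral(C2*airyai(-b) + C3*airybi(-b), b)


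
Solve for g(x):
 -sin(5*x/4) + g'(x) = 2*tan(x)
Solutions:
 g(x) = C1 - 2*log(cos(x)) - 4*cos(5*x/4)/5


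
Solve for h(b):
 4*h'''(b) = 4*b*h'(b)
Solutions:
 h(b) = C1 + Integral(C2*airyai(b) + C3*airybi(b), b)


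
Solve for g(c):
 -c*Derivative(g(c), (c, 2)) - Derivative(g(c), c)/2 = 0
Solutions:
 g(c) = C1 + C2*sqrt(c)


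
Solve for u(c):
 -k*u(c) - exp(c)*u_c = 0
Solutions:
 u(c) = C1*exp(k*exp(-c))


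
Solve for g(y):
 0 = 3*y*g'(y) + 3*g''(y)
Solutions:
 g(y) = C1 + C2*erf(sqrt(2)*y/2)


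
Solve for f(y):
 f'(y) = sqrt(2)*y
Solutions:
 f(y) = C1 + sqrt(2)*y^2/2


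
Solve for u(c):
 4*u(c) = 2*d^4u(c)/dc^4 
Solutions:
 u(c) = C1*exp(-2^(1/4)*c) + C2*exp(2^(1/4)*c) + C3*sin(2^(1/4)*c) + C4*cos(2^(1/4)*c)
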